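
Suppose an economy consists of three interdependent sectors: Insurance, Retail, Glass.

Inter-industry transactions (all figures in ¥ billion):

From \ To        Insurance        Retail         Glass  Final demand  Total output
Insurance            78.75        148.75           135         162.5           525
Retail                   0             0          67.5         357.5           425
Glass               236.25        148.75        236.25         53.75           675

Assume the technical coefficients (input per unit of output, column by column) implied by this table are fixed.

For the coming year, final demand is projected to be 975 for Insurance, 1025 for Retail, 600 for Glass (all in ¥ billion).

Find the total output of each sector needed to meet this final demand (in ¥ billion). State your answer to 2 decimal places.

x_1 = 2507.34, x_2 = 1364.36, x_3 = 3393.59

Technical coefficients a_ij = z_ij / X_j:
  a_11 = 78.75/525 = 0.15, a_21 = 0/525 = 0.00, a_31 = 236.25/525 = 0.45
  a_12 = 148.75/425 = 0.35, a_22 = 0/425 = 0.00, a_32 = 148.75/425 = 0.35
  a_13 = 135/675 = 0.20, a_23 = 67.5/675 = 0.10, a_33 = 236.25/675 = 0.35
I − A =
  [   0.85    -0.35    -0.20]
  [   0.00     1.00    -0.10]
  [  -0.45    -0.35     0.65]
Cofactors of I−A, C_ij = (−1)^(i+j)·(minor ij) (rows/columns in the sector order above):
  C_11 = (1.00)(0.65) − (-0.10)(-0.35) = 0.6150
  C_12 = −[(0.00)(0.65) − (-0.10)(-0.45)] = 0.0450
  C_13 = (0.00)(-0.35) − (1.00)(-0.45) = 0.4500
  C_21 = −[(-0.35)(0.65) − (-0.20)(-0.35)] = 0.2975
  C_22 = (0.85)(0.65) − (-0.20)(-0.45) = 0.4625
  C_23 = −[(0.85)(-0.35) − (-0.35)(-0.45)] = 0.4550
  C_31 = (-0.35)(-0.10) − (-0.20)(1.00) = 0.2350
  C_32 = −[(0.85)(-0.10) − (-0.20)(0.00)] = 0.0850
  C_33 = (0.85)(1.00) − (-0.35)(0.00) = 0.8500
det(I−A) = Σ_j (I−A)_1j·C_1j = (0.85)(0.6150) + (-0.35)(0.0450) + (-0.20)(0.4500) = 0.4170
adj(I−A) = Cᵀ =
  [ 0.6150   0.2975   0.2350]
  [ 0.0450   0.4625   0.0850]
  [ 0.4500   0.4550   0.8500]
(I − A)⁻¹ = adj(I−A) / det(I−A) ≈
  [   1.4748     0.7134     0.5635]
  [   0.1079     1.1091     0.2038]
  [   1.0791     1.0911     2.0384]
x = (I − A)⁻¹ d = adj(I−A)·d / det(I−A), with det(I−A) = 0.4170:
  x_1 = (0.6150·975 + 0.2975·1025 + 0.2350·600) / 0.4170 = 1045.5625 / 0.4170 ≈ 2507.34
  x_2 = (0.0450·975 + 0.4625·1025 + 0.0850·600) / 0.4170 = 568.9375 / 0.4170 ≈ 1364.36
  x_3 = (0.4500·975 + 0.4550·1025 + 0.8500·600) / 0.4170 = 1415.125 / 0.4170 ≈ 3393.59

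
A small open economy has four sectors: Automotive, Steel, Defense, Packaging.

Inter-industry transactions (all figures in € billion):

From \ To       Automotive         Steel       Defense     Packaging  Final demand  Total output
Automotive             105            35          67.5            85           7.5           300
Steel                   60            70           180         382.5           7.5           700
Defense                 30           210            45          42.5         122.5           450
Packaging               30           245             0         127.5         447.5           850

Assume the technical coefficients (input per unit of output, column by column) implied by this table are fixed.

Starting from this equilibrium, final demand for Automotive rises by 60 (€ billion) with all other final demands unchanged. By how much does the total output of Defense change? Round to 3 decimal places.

Technical coefficients a_ij = z_ij / X_j:
  a_11 = 105/300 = 0.35, a_21 = 60/300 = 0.20, a_31 = 30/300 = 0.10, a_41 = 30/300 = 0.10
  a_12 = 35/700 = 0.05, a_22 = 70/700 = 0.10, a_32 = 210/700 = 0.30, a_42 = 245/700 = 0.35
  a_13 = 67.5/450 = 0.15, a_23 = 180/450 = 0.40, a_33 = 45/450 = 0.10, a_43 = 0/450 = 0.00
  a_14 = 85/850 = 0.10, a_24 = 382.5/850 = 0.45, a_34 = 42.5/850 = 0.05, a_44 = 127.5/850 = 0.15
I − A =
  [   0.65    -0.05    -0.15    -0.10]
  [  -0.20     0.90    -0.40    -0.45]
  [  -0.10    -0.30     0.90    -0.05]
  [  -0.10    -0.35     0.00     0.85]
Compute the cofactors C_ij = (−1)^(i+j)·(3×3 minor ij) of I−A; the adjugate is their transpose:
adj(I−A) = Cᵀ =
  [ 0.437750   0.110625   0.122125   0.117250]
  [ 0.229500   0.474750   0.249250   0.293000]
  [ 0.133250   0.182125   0.368125   0.133750]
  [ 0.146000   0.208500   0.117000   0.415000]
det(I−A) = Σ_j (I−A)_1j·C_1j = (0.65)(0.437750) + (-0.05)(0.229500) + (-0.15)(0.133250) + (-0.10)(0.146000) = 0.238475
(I − A)⁻¹ = adj(I−A) / det(I−A) ≈
  [   1.8356     0.4639     0.5121     0.4917]
  [   0.9624     1.9908     1.0452     1.2286]
  [   0.5588     0.7637     1.5437     0.5609]
  [   0.6122     0.8743     0.4906     1.7402]
Δx = (I − A)⁻¹ Δd with Δd having +60 in the Automotive component and 0 elsewhere.
So Δx_3 = L_31 · (+60), where L_31 = adj(I−A)_31 / det(I−A) = 0.133250 / 0.238475.
Δx_3 = 0.133250 × (+60) / 0.238475 = 7.995 / 0.238475 ≈ 33.526.

Δx_3 = 33.526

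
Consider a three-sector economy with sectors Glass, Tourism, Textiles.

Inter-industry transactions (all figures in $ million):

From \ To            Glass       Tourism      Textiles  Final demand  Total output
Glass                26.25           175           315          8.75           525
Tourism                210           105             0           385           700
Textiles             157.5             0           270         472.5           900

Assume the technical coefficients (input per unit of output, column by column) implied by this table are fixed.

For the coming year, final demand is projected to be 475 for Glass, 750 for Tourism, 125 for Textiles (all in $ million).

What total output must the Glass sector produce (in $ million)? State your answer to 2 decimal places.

Technical coefficients a_ij = z_ij / X_j:
  a_11 = 26.25/525 = 0.05, a_21 = 210/525 = 0.40, a_31 = 157.5/525 = 0.30
  a_12 = 175/700 = 0.25, a_22 = 105/700 = 0.15, a_32 = 0/700 = 0.00
  a_13 = 315/900 = 0.35, a_23 = 0/900 = 0.00, a_33 = 270/900 = 0.30
I − A =
  [   0.95    -0.25    -0.35]
  [  -0.40     0.85     0.00]
  [  -0.30     0.00     0.70]
Cofactors of I−A, C_ij = (−1)^(i+j)·(minor ij) (rows/columns in the sector order above):
  C_11 = (0.85)(0.70) − (0.00)(0.00) = 0.5950
  C_12 = −[(-0.40)(0.70) − (0.00)(-0.30)] = 0.2800
  C_13 = (-0.40)(0.00) − (0.85)(-0.30) = 0.2550
  C_21 = −[(-0.25)(0.70) − (-0.35)(0.00)] = 0.1750
  C_22 = (0.95)(0.70) − (-0.35)(-0.30) = 0.5600
  C_23 = −[(0.95)(0.00) − (-0.25)(-0.30)] = 0.0750
  C_31 = (-0.25)(0.00) − (-0.35)(0.85) = 0.2975
  C_32 = −[(0.95)(0.00) − (-0.35)(-0.40)] = 0.1400
  C_33 = (0.95)(0.85) − (-0.25)(-0.40) = 0.7075
det(I−A) = Σ_j (I−A)_1j·C_1j = (0.95)(0.5950) + (-0.25)(0.2800) + (-0.35)(0.2550) = 0.4060
adj(I−A) = Cᵀ =
  [ 0.5950   0.1750   0.2975]
  [ 0.2800   0.5600   0.1400]
  [ 0.2550   0.0750   0.7075]
(I − A)⁻¹ = adj(I−A) / det(I−A) ≈
  [   1.4655     0.4310     0.7328]
  [   0.6897     1.3793     0.3448]
  [   0.6281     0.1847     1.7426]
x = (I − A)⁻¹ d = adj(I−A)·d / det(I−A), with det(I−A) = 0.4060:
  x_1 = (0.5950·475 + 0.1750·750 + 0.2975·125) / 0.4060 = 451.0625 / 0.4060 ≈ 1110.99
  x_2 = (0.2800·475 + 0.5600·750 + 0.1400·125) / 0.4060 = 570.50 / 0.4060 ≈ 1405.17
  x_3 = (0.2550·475 + 0.0750·750 + 0.7075·125) / 0.4060 = 265.8125 / 0.4060 ≈ 654.71

x_1 = 1110.99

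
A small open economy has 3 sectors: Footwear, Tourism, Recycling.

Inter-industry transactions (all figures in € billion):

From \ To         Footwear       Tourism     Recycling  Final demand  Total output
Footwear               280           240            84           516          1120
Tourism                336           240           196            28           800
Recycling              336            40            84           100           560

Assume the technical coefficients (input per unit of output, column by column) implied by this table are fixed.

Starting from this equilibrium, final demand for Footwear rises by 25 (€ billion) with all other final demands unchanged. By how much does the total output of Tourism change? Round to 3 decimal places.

Technical coefficients a_ij = z_ij / X_j:
  a_11 = 280/1120 = 0.25, a_21 = 336/1120 = 0.30, a_31 = 336/1120 = 0.30
  a_12 = 240/800 = 0.30, a_22 = 240/800 = 0.30, a_32 = 40/800 = 0.05
  a_13 = 84/560 = 0.15, a_23 = 196/560 = 0.35, a_33 = 84/560 = 0.15
I − A =
  [   0.75    -0.30    -0.15]
  [  -0.30     0.70    -0.35]
  [  -0.30    -0.05     0.85]
Cofactors of I−A, C_ij = (−1)^(i+j)·(minor ij) (rows/columns in the sector order above):
  C_11 = (0.70)(0.85) − (-0.35)(-0.05) = 0.5775
  C_12 = −[(-0.30)(0.85) − (-0.35)(-0.30)] = 0.3600
  C_13 = (-0.30)(-0.05) − (0.70)(-0.30) = 0.2250
  C_21 = −[(-0.30)(0.85) − (-0.15)(-0.05)] = 0.2625
  C_22 = (0.75)(0.85) − (-0.15)(-0.30) = 0.5925
  C_23 = −[(0.75)(-0.05) − (-0.30)(-0.30)] = 0.1275
  C_31 = (-0.30)(-0.35) − (-0.15)(0.70) = 0.2100
  C_32 = −[(0.75)(-0.35) − (-0.15)(-0.30)] = 0.3075
  C_33 = (0.75)(0.70) − (-0.30)(-0.30) = 0.4350
det(I−A) = Σ_j (I−A)_1j·C_1j = (0.75)(0.5775) + (-0.30)(0.3600) + (-0.15)(0.2250) = 0.291375
adj(I−A) = Cᵀ =
  [ 0.5775   0.2625   0.2100]
  [ 0.3600   0.5925   0.3075]
  [ 0.2250   0.1275   0.4350]
(I − A)⁻¹ = adj(I−A) / det(I−A) ≈
  [   1.9820     0.9009     0.7207]
  [   1.2355     2.0335     1.0553]
  [   0.7722     0.4376     1.4929]
Δx = (I − A)⁻¹ Δd with Δd having +25 in the Footwear component and 0 elsewhere.
So Δx_2 = L_21 · (+25), where L_21 = adj(I−A)_21 / det(I−A) = 0.3600 / 0.291375.
Δx_2 = 0.3600 × (+25) / 0.291375 = 9.00 / 0.291375 ≈ 30.888.

Δx_2 = 30.888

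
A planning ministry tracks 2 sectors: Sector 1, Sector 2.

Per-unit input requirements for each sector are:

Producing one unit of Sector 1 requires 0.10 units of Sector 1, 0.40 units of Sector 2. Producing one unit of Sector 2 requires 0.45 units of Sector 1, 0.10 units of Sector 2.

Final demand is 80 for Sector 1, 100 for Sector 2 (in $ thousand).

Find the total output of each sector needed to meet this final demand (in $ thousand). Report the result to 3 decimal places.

x_1 = 185.714, x_2 = 193.651

I − A =
  [   0.90    -0.45]
  [  -0.40     0.90]
det(I−A) = (0.90)(0.90) − (-0.45)(-0.40) = 0.6300
adj(I−A) = [[0.90, 0.45], [0.40, 0.90]]
(I − A)⁻¹ = adj(I−A) / det(I−A) ≈
  [   1.4286     0.7143]
  [   0.6349     1.4286]
x = (I − A)⁻¹ d = adj(I−A)·d / det(I−A), with det(I−A) = 0.6300:
  x_1 = (0.90·80 + 0.45·100) / 0.6300 = 117.00 / 0.6300 ≈ 185.714
  x_2 = (0.40·80 + 0.90·100) / 0.6300 = 122.00 / 0.6300 ≈ 193.651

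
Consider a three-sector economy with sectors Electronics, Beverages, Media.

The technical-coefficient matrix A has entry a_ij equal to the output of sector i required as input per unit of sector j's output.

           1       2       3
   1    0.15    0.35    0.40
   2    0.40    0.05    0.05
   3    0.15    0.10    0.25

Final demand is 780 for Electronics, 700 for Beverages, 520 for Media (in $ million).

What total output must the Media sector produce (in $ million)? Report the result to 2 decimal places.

I − A =
  [   0.85    -0.35    -0.40]
  [  -0.40     0.95    -0.05]
  [  -0.15    -0.10     0.75]
Cofactors of I−A, C_ij = (−1)^(i+j)·(minor ij) (rows/columns in the sector order above):
  C_11 = (0.95)(0.75) − (-0.05)(-0.10) = 0.7075
  C_12 = −[(-0.40)(0.75) − (-0.05)(-0.15)] = 0.3075
  C_13 = (-0.40)(-0.10) − (0.95)(-0.15) = 0.1825
  C_21 = −[(-0.35)(0.75) − (-0.40)(-0.10)] = 0.3025
  C_22 = (0.85)(0.75) − (-0.40)(-0.15) = 0.5775
  C_23 = −[(0.85)(-0.10) − (-0.35)(-0.15)] = 0.1375
  C_31 = (-0.35)(-0.05) − (-0.40)(0.95) = 0.3975
  C_32 = −[(0.85)(-0.05) − (-0.40)(-0.40)] = 0.2025
  C_33 = (0.85)(0.95) − (-0.35)(-0.40) = 0.6675
det(I−A) = Σ_j (I−A)_1j·C_1j = (0.85)(0.7075) + (-0.35)(0.3075) + (-0.40)(0.1825) = 0.42075
adj(I−A) = Cᵀ =
  [ 0.7075   0.3025   0.3975]
  [ 0.3075   0.5775   0.2025]
  [ 0.1825   0.1375   0.6675]
(I − A)⁻¹ = adj(I−A) / det(I−A) ≈
  [   1.6815     0.7190     0.9447]
  [   0.7308     1.3725     0.4813]
  [   0.4337     0.3268     1.5865]
x = (I − A)⁻¹ d = adj(I−A)·d / det(I−A), with det(I−A) = 0.42075:
  x_1 = (0.7075·780 + 0.3025·700 + 0.3975·520) / 0.42075 = 970.30 / 0.42075 ≈ 2306.12
  x_2 = (0.3075·780 + 0.5775·700 + 0.2025·520) / 0.42075 = 749.40 / 0.42075 ≈ 1781.11
  x_3 = (0.1825·780 + 0.1375·700 + 0.6675·520) / 0.42075 = 585.70 / 0.42075 ≈ 1392.04

x_3 = 1392.04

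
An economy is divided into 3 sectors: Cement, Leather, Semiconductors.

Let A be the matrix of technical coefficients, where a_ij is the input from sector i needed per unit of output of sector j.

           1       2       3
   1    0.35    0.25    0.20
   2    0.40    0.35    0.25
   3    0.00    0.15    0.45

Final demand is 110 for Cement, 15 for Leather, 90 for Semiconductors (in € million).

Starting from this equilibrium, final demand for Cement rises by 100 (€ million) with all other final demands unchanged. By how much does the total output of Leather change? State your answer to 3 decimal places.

I − A =
  [   0.65    -0.25    -0.20]
  [  -0.40     0.65    -0.25]
  [   0.00    -0.15     0.55]
Cofactors of I−A, C_ij = (−1)^(i+j)·(minor ij) (rows/columns in the sector order above):
  C_11 = (0.65)(0.55) − (-0.25)(-0.15) = 0.3200
  C_12 = −[(-0.40)(0.55) − (-0.25)(0.00)] = 0.2200
  C_13 = (-0.40)(-0.15) − (0.65)(0.00) = 0.0600
  C_21 = −[(-0.25)(0.55) − (-0.20)(-0.15)] = 0.1675
  C_22 = (0.65)(0.55) − (-0.20)(0.00) = 0.3575
  C_23 = −[(0.65)(-0.15) − (-0.25)(0.00)] = 0.0975
  C_31 = (-0.25)(-0.25) − (-0.20)(0.65) = 0.1925
  C_32 = −[(0.65)(-0.25) − (-0.20)(-0.40)] = 0.2425
  C_33 = (0.65)(0.65) − (-0.25)(-0.40) = 0.3225
det(I−A) = Σ_j (I−A)_1j·C_1j = (0.65)(0.3200) + (-0.25)(0.2200) + (-0.20)(0.0600) = 0.1410
adj(I−A) = Cᵀ =
  [ 0.3200   0.1675   0.1925]
  [ 0.2200   0.3575   0.2425]
  [ 0.0600   0.0975   0.3225]
(I − A)⁻¹ = adj(I−A) / det(I−A) ≈
  [   2.2695     1.1879     1.3652]
  [   1.5603     2.5355     1.7199]
  [   0.4255     0.6915     2.2872]
Δx = (I − A)⁻¹ Δd with Δd having +100 in the Cement component and 0 elsewhere.
So Δx_2 = L_21 · (+100), where L_21 = adj(I−A)_21 / det(I−A) = 0.2200 / 0.1410.
Δx_2 = 0.2200 × (+100) / 0.1410 = 22.00 / 0.1410 ≈ 156.028.

Δx_2 = 156.028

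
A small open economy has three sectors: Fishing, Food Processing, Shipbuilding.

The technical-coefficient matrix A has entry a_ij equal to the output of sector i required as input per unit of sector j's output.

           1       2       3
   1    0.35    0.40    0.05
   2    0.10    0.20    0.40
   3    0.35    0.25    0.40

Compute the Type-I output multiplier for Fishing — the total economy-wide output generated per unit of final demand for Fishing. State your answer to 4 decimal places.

m_1 = 5.8320

I − A =
  [   0.65    -0.40    -0.05]
  [  -0.10     0.80    -0.40]
  [  -0.35    -0.25     0.60]
Cofactors of I−A, C_ij = (−1)^(i+j)·(minor ij) (rows/columns in the sector order above):
  C_11 = (0.80)(0.60) − (-0.40)(-0.25) = 0.3800
  C_12 = −[(-0.10)(0.60) − (-0.40)(-0.35)] = 0.2000
  C_13 = (-0.10)(-0.25) − (0.80)(-0.35) = 0.3050
  C_21 = −[(-0.40)(0.60) − (-0.05)(-0.25)] = 0.2525
  C_22 = (0.65)(0.60) − (-0.05)(-0.35) = 0.3725
  C_23 = −[(0.65)(-0.25) − (-0.40)(-0.35)] = 0.3025
  C_31 = (-0.40)(-0.40) − (-0.05)(0.80) = 0.2000
  C_32 = −[(0.65)(-0.40) − (-0.05)(-0.10)] = 0.2650
  C_33 = (0.65)(0.80) − (-0.40)(-0.10) = 0.4800
det(I−A) = Σ_j (I−A)_1j·C_1j = (0.65)(0.3800) + (-0.40)(0.2000) + (-0.05)(0.3050) = 0.15175
adj(I−A) = Cᵀ =
  [ 0.3800   0.2525   0.2000]
  [ 0.2000   0.3725   0.2650]
  [ 0.3050   0.3025   0.4800]
(I − A)⁻¹ = adj(I−A) / det(I−A) ≈
  [   2.50412     1.66392     1.31796]
  [   1.31796     2.45470     1.74629]
  [   2.00988     1.99341     3.16310]
The output multiplier for sector j is the column-j sum of the Leontief inverse (I − A)⁻¹ = adj(I−A) / det(I−A).
Column 1 of adj(I−A): (0.3800, 0.2000, 0.3050); det(I−A) = 0.15175.
m_1 = (0.3800 + 0.2000 + 0.3050) / 0.15175 = 0.885 / 0.15175 ≈ 5.8320.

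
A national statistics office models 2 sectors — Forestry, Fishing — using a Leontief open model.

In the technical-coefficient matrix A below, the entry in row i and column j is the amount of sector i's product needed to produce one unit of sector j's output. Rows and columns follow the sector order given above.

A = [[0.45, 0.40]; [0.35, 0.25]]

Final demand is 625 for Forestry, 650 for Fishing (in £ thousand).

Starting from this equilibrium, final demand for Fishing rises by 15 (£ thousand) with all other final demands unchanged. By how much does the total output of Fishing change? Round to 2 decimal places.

Δx_2 = 30.28

I − A =
  [   0.55    -0.40]
  [  -0.35     0.75]
det(I−A) = (0.55)(0.75) − (-0.40)(-0.35) = 0.2725
adj(I−A) = [[0.75, 0.40], [0.35, 0.55]]
(I − A)⁻¹ = adj(I−A) / det(I−A) ≈
  [   2.7523     1.4679]
  [   1.2844     2.0183]
Δx = (I − A)⁻¹ Δd with Δd having +15 in the Fishing component and 0 elsewhere.
So Δx_2 = L_22 · (+15), where L_22 = adj(I−A)_22 / det(I−A) = 0.55 / 0.2725.
Δx_2 = 0.55 × (+15) / 0.2725 = 8.25 / 0.2725 ≈ 30.28.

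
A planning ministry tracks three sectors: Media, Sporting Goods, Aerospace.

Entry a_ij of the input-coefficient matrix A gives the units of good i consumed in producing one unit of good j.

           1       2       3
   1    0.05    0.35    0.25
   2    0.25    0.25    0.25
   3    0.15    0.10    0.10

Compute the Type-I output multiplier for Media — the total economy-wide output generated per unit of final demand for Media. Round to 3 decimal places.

m_1 = 2.137

I − A =
  [   0.95    -0.35    -0.25]
  [  -0.25     0.75    -0.25]
  [  -0.15    -0.10     0.90]
Cofactors of I−A, C_ij = (−1)^(i+j)·(minor ij) (rows/columns in the sector order above):
  C_11 = (0.75)(0.90) − (-0.25)(-0.10) = 0.6500
  C_12 = −[(-0.25)(0.90) − (-0.25)(-0.15)] = 0.2625
  C_13 = (-0.25)(-0.10) − (0.75)(-0.15) = 0.1375
  C_21 = −[(-0.35)(0.90) − (-0.25)(-0.10)] = 0.3400
  C_22 = (0.95)(0.90) − (-0.25)(-0.15) = 0.8175
  C_23 = −[(0.95)(-0.10) − (-0.35)(-0.15)] = 0.1475
  C_31 = (-0.35)(-0.25) − (-0.25)(0.75) = 0.2750
  C_32 = −[(0.95)(-0.25) − (-0.25)(-0.25)] = 0.3000
  C_33 = (0.95)(0.75) − (-0.35)(-0.25) = 0.6250
det(I−A) = Σ_j (I−A)_1j·C_1j = (0.95)(0.6500) + (-0.35)(0.2625) + (-0.25)(0.1375) = 0.49125
adj(I−A) = Cᵀ =
  [ 0.6500   0.3400   0.2750]
  [ 0.2625   0.8175   0.3000]
  [ 0.1375   0.1475   0.6250]
(I − A)⁻¹ = adj(I−A) / det(I−A) ≈
  [   1.3232     0.6921     0.5598]
  [   0.5344     1.6641     0.6107]
  [   0.2799     0.3003     1.2723]
The output multiplier for sector j is the column-j sum of the Leontief inverse (I − A)⁻¹ = adj(I−A) / det(I−A).
Column 1 of adj(I−A): (0.6500, 0.2625, 0.1375); det(I−A) = 0.49125.
m_1 = (0.6500 + 0.2625 + 0.1375) / 0.49125 = 1.05 / 0.49125 ≈ 2.137.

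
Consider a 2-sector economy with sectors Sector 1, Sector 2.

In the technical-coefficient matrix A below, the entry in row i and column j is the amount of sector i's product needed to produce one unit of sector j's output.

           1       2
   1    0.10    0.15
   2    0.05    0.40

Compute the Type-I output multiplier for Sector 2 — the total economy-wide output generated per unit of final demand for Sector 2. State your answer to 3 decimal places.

m_2 = 1.972

I − A =
  [   0.90    -0.15]
  [  -0.05     0.60]
det(I−A) = (0.90)(0.60) − (-0.15)(-0.05) = 0.5325
adj(I−A) = [[0.60, 0.15], [0.05, 0.90]]
(I − A)⁻¹ = adj(I−A) / det(I−A) ≈
  [   1.1268     0.2817]
  [   0.0939     1.6901]
The output multiplier for sector j is the column-j sum of the Leontief inverse (I − A)⁻¹ = adj(I−A) / det(I−A).
Column 2 of adj(I−A): (0.15, 0.90); det(I−A) = 0.5325.
m_2 = (0.15 + 0.90) / 0.5325 = 1.05 / 0.5325 ≈ 1.972.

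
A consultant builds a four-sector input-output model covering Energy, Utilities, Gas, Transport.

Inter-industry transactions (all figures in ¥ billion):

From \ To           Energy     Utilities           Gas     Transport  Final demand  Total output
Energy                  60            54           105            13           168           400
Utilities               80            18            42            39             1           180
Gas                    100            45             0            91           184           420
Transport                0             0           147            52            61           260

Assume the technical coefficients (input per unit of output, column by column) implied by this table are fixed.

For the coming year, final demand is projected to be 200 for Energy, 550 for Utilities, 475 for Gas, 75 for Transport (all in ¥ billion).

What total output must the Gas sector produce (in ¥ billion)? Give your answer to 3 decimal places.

x_G = 1214.469

Technical coefficients a_ij = z_ij / X_j:
  a_EE = 60/400 = 0.15, a_UE = 80/400 = 0.20, a_GE = 100/400 = 0.25, a_TE = 0/400 = 0.00
  a_EU = 54/180 = 0.30, a_UU = 18/180 = 0.10, a_GU = 45/180 = 0.25, a_TU = 0/180 = 0.00
  a_EG = 105/420 = 0.25, a_UG = 42/420 = 0.10, a_GG = 0/420 = 0.00, a_TG = 147/420 = 0.35
  a_ET = 13/260 = 0.05, a_UT = 39/260 = 0.15, a_GT = 91/260 = 0.35, a_TT = 52/260 = 0.20
I − A =
  [   0.85    -0.30    -0.25    -0.05]
  [  -0.20     0.90    -0.10    -0.15]
  [  -0.25    -0.25     1.00    -0.35]
  [   0.00     0.00    -0.35     0.80]
Compute the cofactors C_ij = (−1)^(i+j)·(3×3 minor ij) of I−A; the adjugate is their transpose:
adj(I−A) = Cᵀ =
  [ 0.576625   0.257625   0.235500   0.187375]
  [ 0.168625   0.521500   0.156125   0.176625]
  [ 0.220000   0.230000   0.564000   0.303625]
  [ 0.096250   0.100625   0.246750   0.607500]
det(I−A) = Σ_j (I−A)_1j·C_1j = (0.85)(0.576625) + (-0.30)(0.168625) + (-0.25)(0.220000) + (-0.05)(0.096250) = 0.37973125
(I − A)⁻¹ = adj(I−A) / det(I−A) ≈
  [   1.5185     0.6784     0.6202     0.4934]
  [   0.4441     1.3733     0.4111     0.4651]
  [   0.5794     0.6057     1.4853     0.7996]
  [   0.2535     0.2650     0.6498     1.5998]
x = (I − A)⁻¹ d = adj(I−A)·d / det(I−A), with det(I−A) = 0.37973125:
  x_E = (0.576625·200 + 0.257625·550 + 0.235500·475 + 0.187375·75) / 0.37973125 = 382.934375 / 0.37973125 ≈ 1008.435
  x_U = (0.168625·200 + 0.521500·550 + 0.156125·475 + 0.176625·75) / 0.37973125 = 407.95625 / 0.37973125 ≈ 1074.329
  x_G = (0.220000·200 + 0.230000·550 + 0.564000·475 + 0.303625·75) / 0.37973125 = 461.171875 / 0.37973125 ≈ 1214.469
  x_T = (0.096250·200 + 0.100625·550 + 0.246750·475 + 0.607500·75) / 0.37973125 = 237.3625 / 0.37973125 ≈ 625.080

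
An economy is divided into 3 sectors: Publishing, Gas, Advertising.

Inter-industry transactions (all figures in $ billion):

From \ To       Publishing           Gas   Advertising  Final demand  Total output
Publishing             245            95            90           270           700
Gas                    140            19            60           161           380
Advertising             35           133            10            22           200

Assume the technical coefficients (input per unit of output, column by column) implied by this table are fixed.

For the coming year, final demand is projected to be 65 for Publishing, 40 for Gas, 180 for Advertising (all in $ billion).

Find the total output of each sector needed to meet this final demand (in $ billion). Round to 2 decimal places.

Technical coefficients a_ij = z_ij / X_j:
  a_11 = 245/700 = 0.35, a_21 = 140/700 = 0.20, a_31 = 35/700 = 0.05
  a_12 = 95/380 = 0.25, a_22 = 19/380 = 0.05, a_32 = 133/380 = 0.35
  a_13 = 90/200 = 0.45, a_23 = 60/200 = 0.30, a_33 = 10/200 = 0.05
I − A =
  [   0.65    -0.25    -0.45]
  [  -0.20     0.95    -0.30]
  [  -0.05    -0.35     0.95]
Cofactors of I−A, C_ij = (−1)^(i+j)·(minor ij) (rows/columns in the sector order above):
  C_11 = (0.95)(0.95) − (-0.30)(-0.35) = 0.7975
  C_12 = −[(-0.20)(0.95) − (-0.30)(-0.05)] = 0.2050
  C_13 = (-0.20)(-0.35) − (0.95)(-0.05) = 0.1175
  C_21 = −[(-0.25)(0.95) − (-0.45)(-0.35)] = 0.3950
  C_22 = (0.65)(0.95) − (-0.45)(-0.05) = 0.5950
  C_23 = −[(0.65)(-0.35) − (-0.25)(-0.05)] = 0.2400
  C_31 = (-0.25)(-0.30) − (-0.45)(0.95) = 0.5025
  C_32 = −[(0.65)(-0.30) − (-0.45)(-0.20)] = 0.2850
  C_33 = (0.65)(0.95) − (-0.25)(-0.20) = 0.5675
det(I−A) = Σ_j (I−A)_1j·C_1j = (0.65)(0.7975) + (-0.25)(0.2050) + (-0.45)(0.1175) = 0.41425
adj(I−A) = Cᵀ =
  [ 0.7975   0.3950   0.5025]
  [ 0.2050   0.5950   0.2850]
  [ 0.1175   0.2400   0.5675]
(I − A)⁻¹ = adj(I−A) / det(I−A) ≈
  [   1.9252     0.9535     1.2130]
  [   0.4949     1.4363     0.6880]
  [   0.2836     0.5794     1.3699]
x = (I − A)⁻¹ d = adj(I−A)·d / det(I−A), with det(I−A) = 0.41425:
  x_1 = (0.7975·65 + 0.3950·40 + 0.5025·180) / 0.41425 = 158.0875 / 0.41425 ≈ 381.62
  x_2 = (0.2050·65 + 0.5950·40 + 0.2850·180) / 0.41425 = 88.425 / 0.41425 ≈ 213.46
  x_3 = (0.1175·65 + 0.2400·40 + 0.5675·180) / 0.41425 = 119.3875 / 0.41425 ≈ 288.20

x_1 = 381.62, x_2 = 213.46, x_3 = 288.20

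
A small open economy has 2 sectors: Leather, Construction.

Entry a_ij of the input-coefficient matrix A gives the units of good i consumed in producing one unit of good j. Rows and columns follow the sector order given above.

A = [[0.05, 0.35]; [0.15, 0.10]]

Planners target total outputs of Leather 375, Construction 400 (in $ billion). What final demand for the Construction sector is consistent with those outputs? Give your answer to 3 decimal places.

d_C = 303.750

I − A =
  [   0.95    -0.35]
  [  -0.15     0.90]
d = (I − A) x:
  d_L = (+0.95)·375 + (-0.35)·400 = 216.250
  d_C = (-0.15)·375 + (+0.90)·400 = 303.750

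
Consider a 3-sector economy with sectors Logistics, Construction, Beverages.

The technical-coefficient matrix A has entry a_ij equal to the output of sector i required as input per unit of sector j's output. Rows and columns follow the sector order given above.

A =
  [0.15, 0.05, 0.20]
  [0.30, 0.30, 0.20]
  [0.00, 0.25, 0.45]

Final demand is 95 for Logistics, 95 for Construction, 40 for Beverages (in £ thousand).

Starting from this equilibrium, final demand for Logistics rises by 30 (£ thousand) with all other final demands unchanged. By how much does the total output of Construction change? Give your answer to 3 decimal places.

I − A =
  [   0.85    -0.05    -0.20]
  [  -0.30     0.70    -0.20]
  [   0.00    -0.25     0.55]
Cofactors of I−A, C_ij = (−1)^(i+j)·(minor ij) (rows/columns in the sector order above):
  C_11 = (0.70)(0.55) − (-0.20)(-0.25) = 0.3350
  C_12 = −[(-0.30)(0.55) − (-0.20)(0.00)] = 0.1650
  C_13 = (-0.30)(-0.25) − (0.70)(0.00) = 0.0750
  C_21 = −[(-0.05)(0.55) − (-0.20)(-0.25)] = 0.0775
  C_22 = (0.85)(0.55) − (-0.20)(0.00) = 0.4675
  C_23 = −[(0.85)(-0.25) − (-0.05)(0.00)] = 0.2125
  C_31 = (-0.05)(-0.20) − (-0.20)(0.70) = 0.1500
  C_32 = −[(0.85)(-0.20) − (-0.20)(-0.30)] = 0.2300
  C_33 = (0.85)(0.70) − (-0.05)(-0.30) = 0.5800
det(I−A) = Σ_j (I−A)_1j·C_1j = (0.85)(0.3350) + (-0.05)(0.1650) + (-0.20)(0.0750) = 0.2615
adj(I−A) = Cᵀ =
  [ 0.3350   0.0775   0.1500]
  [ 0.1650   0.4675   0.2300]
  [ 0.0750   0.2125   0.5800]
(I − A)⁻¹ = adj(I−A) / det(I−A) ≈
  [   1.2811     0.2964     0.5736]
  [   0.6310     1.7878     0.8795]
  [   0.2868     0.8126     2.2180]
Δx = (I − A)⁻¹ Δd with Δd having +30 in the Logistics component and 0 elsewhere.
So Δx_C = L_CL · (+30), where L_CL = adj(I−A)_CL / det(I−A) = 0.1650 / 0.2615.
Δx_C = 0.1650 × (+30) / 0.2615 = 4.95 / 0.2615 ≈ 18.929.

Δx_C = 18.929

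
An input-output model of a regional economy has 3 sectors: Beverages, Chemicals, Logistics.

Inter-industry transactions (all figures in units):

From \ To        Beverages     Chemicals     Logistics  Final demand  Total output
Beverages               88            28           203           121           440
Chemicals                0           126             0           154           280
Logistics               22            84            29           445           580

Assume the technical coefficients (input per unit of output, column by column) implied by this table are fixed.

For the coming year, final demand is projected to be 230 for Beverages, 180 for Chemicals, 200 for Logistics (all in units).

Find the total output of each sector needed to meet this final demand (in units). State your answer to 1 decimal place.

Technical coefficients a_ij = z_ij / X_j:
  a_BB = 88/440 = 0.20, a_CB = 0/440 = 0.00, a_LB = 22/440 = 0.05
  a_BC = 28/280 = 0.10, a_CC = 126/280 = 0.45, a_LC = 84/280 = 0.30
  a_BL = 203/580 = 0.35, a_CL = 0/580 = 0.00, a_LL = 29/580 = 0.05
I − A =
  [   0.80    -0.10    -0.35]
  [   0.00     0.55     0.00]
  [  -0.05    -0.30     0.95]
Cofactors of I−A, C_ij = (−1)^(i+j)·(minor ij) (rows/columns in the sector order above):
  C_11 = (0.55)(0.95) − (0.00)(-0.30) = 0.5225
  C_12 = −[(0.00)(0.95) − (0.00)(-0.05)] = 0.0000
  C_13 = (0.00)(-0.30) − (0.55)(-0.05) = 0.0275
  C_21 = −[(-0.10)(0.95) − (-0.35)(-0.30)] = 0.2000
  C_22 = (0.80)(0.95) − (-0.35)(-0.05) = 0.7425
  C_23 = −[(0.80)(-0.30) − (-0.10)(-0.05)] = 0.2450
  C_31 = (-0.10)(0.00) − (-0.35)(0.55) = 0.1925
  C_32 = −[(0.80)(0.00) − (-0.35)(0.00)] = 0.0000
  C_33 = (0.80)(0.55) − (-0.10)(0.00) = 0.4400
det(I−A) = Σ_j (I−A)_1j·C_1j = (0.80)(0.5225) + (-0.10)(0.0000) + (-0.35)(0.0275) = 0.408375
adj(I−A) = Cᵀ =
  [ 0.5225   0.2000   0.1925]
  [ 0.0000   0.7425   0.0000]
  [ 0.0275   0.2450   0.4400]
(I − A)⁻¹ = adj(I−A) / det(I−A) ≈
  [   1.2795     0.4897     0.4714]
  [   0.0000     1.8182     0.0000]
  [   0.0673     0.5999     1.0774]
x = (I − A)⁻¹ d = adj(I−A)·d / det(I−A), with det(I−A) = 0.408375:
  x_B = (0.5225·230 + 0.2000·180 + 0.1925·200) / 0.408375 = 194.675 / 0.408375 ≈ 476.7
  x_C = (0.0000·230 + 0.7425·180 + 0.0000·200) / 0.408375 = 133.65 / 0.408375 ≈ 327.3
  x_L = (0.0275·230 + 0.2450·180 + 0.4400·200) / 0.408375 = 138.425 / 0.408375 ≈ 339.0

x_B = 476.7, x_C = 327.3, x_L = 339.0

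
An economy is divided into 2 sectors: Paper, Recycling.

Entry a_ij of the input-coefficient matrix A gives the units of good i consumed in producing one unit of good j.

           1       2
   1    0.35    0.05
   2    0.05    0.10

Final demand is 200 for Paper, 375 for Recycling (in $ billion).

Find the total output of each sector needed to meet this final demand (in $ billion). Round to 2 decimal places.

I − A =
  [   0.65    -0.05]
  [  -0.05     0.90]
det(I−A) = (0.65)(0.90) − (-0.05)(-0.05) = 0.5825
adj(I−A) = [[0.90, 0.05], [0.05, 0.65]]
(I − A)⁻¹ = adj(I−A) / det(I−A) ≈
  [   1.5451     0.0858]
  [   0.0858     1.1159]
x = (I − A)⁻¹ d = adj(I−A)·d / det(I−A), with det(I−A) = 0.5825:
  x_1 = (0.90·200 + 0.05·375) / 0.5825 = 198.75 / 0.5825 ≈ 341.20
  x_2 = (0.05·200 + 0.65·375) / 0.5825 = 253.75 / 0.5825 ≈ 435.62

x_1 = 341.20, x_2 = 435.62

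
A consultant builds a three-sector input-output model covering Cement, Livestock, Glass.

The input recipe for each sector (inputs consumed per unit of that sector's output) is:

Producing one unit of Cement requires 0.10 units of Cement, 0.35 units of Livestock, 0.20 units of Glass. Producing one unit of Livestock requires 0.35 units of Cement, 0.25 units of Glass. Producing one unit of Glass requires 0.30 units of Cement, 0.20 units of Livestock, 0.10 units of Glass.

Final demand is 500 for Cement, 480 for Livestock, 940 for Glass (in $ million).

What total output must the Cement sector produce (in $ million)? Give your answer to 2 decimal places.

I − A =
  [   0.90    -0.35    -0.30]
  [  -0.35     1.00    -0.20]
  [  -0.20    -0.25     0.90]
Cofactors of I−A, C_ij = (−1)^(i+j)·(minor ij) (rows/columns in the sector order above):
  C_11 = (1.00)(0.90) − (-0.20)(-0.25) = 0.8500
  C_12 = −[(-0.35)(0.90) − (-0.20)(-0.20)] = 0.3550
  C_13 = (-0.35)(-0.25) − (1.00)(-0.20) = 0.2875
  C_21 = −[(-0.35)(0.90) − (-0.30)(-0.25)] = 0.3900
  C_22 = (0.90)(0.90) − (-0.30)(-0.20) = 0.7500
  C_23 = −[(0.90)(-0.25) − (-0.35)(-0.20)] = 0.2950
  C_31 = (-0.35)(-0.20) − (-0.30)(1.00) = 0.3700
  C_32 = −[(0.90)(-0.20) − (-0.30)(-0.35)] = 0.2850
  C_33 = (0.90)(1.00) − (-0.35)(-0.35) = 0.7775
det(I−A) = Σ_j (I−A)_1j·C_1j = (0.90)(0.8500) + (-0.35)(0.3550) + (-0.30)(0.2875) = 0.5545
adj(I−A) = Cᵀ =
  [ 0.8500   0.3900   0.3700]
  [ 0.3550   0.7500   0.2850]
  [ 0.2875   0.2950   0.7775]
(I − A)⁻¹ = adj(I−A) / det(I−A) ≈
  [   1.5329     0.7033     0.6673]
  [   0.6402     1.3526     0.5140]
  [   0.5185     0.5320     1.4022]
x = (I − A)⁻¹ d = adj(I−A)·d / det(I−A), with det(I−A) = 0.5545:
  x_1 = (0.8500·500 + 0.3900·480 + 0.3700·940) / 0.5545 = 960.00 / 0.5545 ≈ 1731.29
  x_2 = (0.3550·500 + 0.7500·480 + 0.2850·940) / 0.5545 = 805.40 / 0.5545 ≈ 1452.48
  x_3 = (0.2875·500 + 0.2950·480 + 0.7775·940) / 0.5545 = 1016.20 / 0.5545 ≈ 1832.64

x_1 = 1731.29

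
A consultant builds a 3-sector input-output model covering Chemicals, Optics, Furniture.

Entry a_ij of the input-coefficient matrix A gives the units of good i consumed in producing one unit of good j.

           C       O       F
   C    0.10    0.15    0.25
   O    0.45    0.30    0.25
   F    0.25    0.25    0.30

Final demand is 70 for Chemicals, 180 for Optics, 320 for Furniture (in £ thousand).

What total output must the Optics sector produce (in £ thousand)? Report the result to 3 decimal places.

x_O = 923.220

I − A =
  [   0.90    -0.15    -0.25]
  [  -0.45     0.70    -0.25]
  [  -0.25    -0.25     0.70]
Cofactors of I−A, C_ij = (−1)^(i+j)·(minor ij) (rows/columns in the sector order above):
  C_11 = (0.70)(0.70) − (-0.25)(-0.25) = 0.4275
  C_12 = −[(-0.45)(0.70) − (-0.25)(-0.25)] = 0.3775
  C_13 = (-0.45)(-0.25) − (0.70)(-0.25) = 0.2875
  C_21 = −[(-0.15)(0.70) − (-0.25)(-0.25)] = 0.1675
  C_22 = (0.90)(0.70) − (-0.25)(-0.25) = 0.5675
  C_23 = −[(0.90)(-0.25) − (-0.15)(-0.25)] = 0.2625
  C_31 = (-0.15)(-0.25) − (-0.25)(0.70) = 0.2125
  C_32 = −[(0.90)(-0.25) − (-0.25)(-0.45)] = 0.3375
  C_33 = (0.90)(0.70) − (-0.15)(-0.45) = 0.5625
det(I−A) = Σ_j (I−A)_1j·C_1j = (0.90)(0.4275) + (-0.15)(0.3775) + (-0.25)(0.2875) = 0.25625
adj(I−A) = Cᵀ =
  [ 0.4275   0.1675   0.2125]
  [ 0.3775   0.5675   0.3375]
  [ 0.2875   0.2625   0.5625]
(I − A)⁻¹ = adj(I−A) / det(I−A) ≈
  [   1.6683     0.6537     0.8293]
  [   1.4732     2.2146     1.3171]
  [   1.1220     1.0244     2.1951]
x = (I − A)⁻¹ d = adj(I−A)·d / det(I−A), with det(I−A) = 0.25625:
  x_C = (0.4275·70 + 0.1675·180 + 0.2125·320) / 0.25625 = 128.075 / 0.25625 ≈ 499.805
  x_O = (0.3775·70 + 0.5675·180 + 0.3375·320) / 0.25625 = 236.575 / 0.25625 ≈ 923.220
  x_F = (0.2875·70 + 0.2625·180 + 0.5625·320) / 0.25625 = 247.375 / 0.25625 ≈ 965.366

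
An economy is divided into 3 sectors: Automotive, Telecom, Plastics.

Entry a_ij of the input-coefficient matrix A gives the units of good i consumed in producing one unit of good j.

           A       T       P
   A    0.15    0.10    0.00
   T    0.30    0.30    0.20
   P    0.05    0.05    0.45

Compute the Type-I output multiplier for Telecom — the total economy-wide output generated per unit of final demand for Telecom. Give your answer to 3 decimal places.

I − A =
  [   0.85    -0.10     0.00]
  [  -0.30     0.70    -0.20]
  [  -0.05    -0.05     0.55]
Cofactors of I−A, C_ij = (−1)^(i+j)·(minor ij) (rows/columns in the sector order above):
  C_11 = (0.70)(0.55) − (-0.20)(-0.05) = 0.3750
  C_12 = −[(-0.30)(0.55) − (-0.20)(-0.05)] = 0.1750
  C_13 = (-0.30)(-0.05) − (0.70)(-0.05) = 0.0500
  C_21 = −[(-0.10)(0.55) − (0.00)(-0.05)] = 0.0550
  C_22 = (0.85)(0.55) − (0.00)(-0.05) = 0.4675
  C_23 = −[(0.85)(-0.05) − (-0.10)(-0.05)] = 0.0475
  C_31 = (-0.10)(-0.20) − (0.00)(0.70) = 0.0200
  C_32 = −[(0.85)(-0.20) − (0.00)(-0.30)] = 0.1700
  C_33 = (0.85)(0.70) − (-0.10)(-0.30) = 0.5650
det(I−A) = Σ_j (I−A)_1j·C_1j = (0.85)(0.3750) + (-0.10)(0.1750) + (0.00)(0.0500) = 0.30125
adj(I−A) = Cᵀ =
  [ 0.3750   0.0550   0.0200]
  [ 0.1750   0.4675   0.1700]
  [ 0.0500   0.0475   0.5650]
(I − A)⁻¹ = adj(I−A) / det(I−A) ≈
  [   1.2448     0.1826     0.0664]
  [   0.5809     1.5519     0.5643]
  [   0.1660     0.1577     1.8755]
The output multiplier for sector j is the column-j sum of the Leontief inverse (I − A)⁻¹ = adj(I−A) / det(I−A).
Column T of adj(I−A): (0.0550, 0.4675, 0.0475); det(I−A) = 0.30125.
m_T = (0.0550 + 0.4675 + 0.0475) / 0.30125 = 0.57 / 0.30125 ≈ 1.892.

m_T = 1.892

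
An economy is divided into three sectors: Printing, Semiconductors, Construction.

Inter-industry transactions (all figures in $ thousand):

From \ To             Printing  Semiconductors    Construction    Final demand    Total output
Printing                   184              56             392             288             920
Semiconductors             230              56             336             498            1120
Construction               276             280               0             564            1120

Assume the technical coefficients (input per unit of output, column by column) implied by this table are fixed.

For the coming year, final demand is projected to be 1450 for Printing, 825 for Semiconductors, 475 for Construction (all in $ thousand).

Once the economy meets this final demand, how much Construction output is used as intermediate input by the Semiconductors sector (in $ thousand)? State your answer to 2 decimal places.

z_32 = 544.17

Technical coefficients a_ij = z_ij / X_j:
  a_11 = 184/920 = 0.20, a_21 = 230/920 = 0.25, a_31 = 276/920 = 0.30
  a_12 = 56/1120 = 0.05, a_22 = 56/1120 = 0.05, a_32 = 280/1120 = 0.25
  a_13 = 392/1120 = 0.35, a_23 = 336/1120 = 0.30, a_33 = 0/1120 = 0.00
I − A =
  [   0.80    -0.05    -0.35]
  [  -0.25     0.95    -0.30]
  [  -0.30    -0.25     1.00]
Cofactors of I−A, C_ij = (−1)^(i+j)·(minor ij) (rows/columns in the sector order above):
  C_11 = (0.95)(1.00) − (-0.30)(-0.25) = 0.8750
  C_12 = −[(-0.25)(1.00) − (-0.30)(-0.30)] = 0.3400
  C_13 = (-0.25)(-0.25) − (0.95)(-0.30) = 0.3475
  C_21 = −[(-0.05)(1.00) − (-0.35)(-0.25)] = 0.1375
  C_22 = (0.80)(1.00) − (-0.35)(-0.30) = 0.6950
  C_23 = −[(0.80)(-0.25) − (-0.05)(-0.30)] = 0.2150
  C_31 = (-0.05)(-0.30) − (-0.35)(0.95) = 0.3475
  C_32 = −[(0.80)(-0.30) − (-0.35)(-0.25)] = 0.3275
  C_33 = (0.80)(0.95) − (-0.05)(-0.25) = 0.7475
det(I−A) = Σ_j (I−A)_1j·C_1j = (0.80)(0.8750) + (-0.05)(0.3400) + (-0.35)(0.3475) = 0.561375
adj(I−A) = Cᵀ =
  [ 0.8750   0.1375   0.3475]
  [ 0.3400   0.6950   0.3275]
  [ 0.3475   0.2150   0.7475]
(I − A)⁻¹ = adj(I−A) / det(I−A) ≈
  [   1.5587     0.2449     0.6190]
  [   0.6057     1.2380     0.5834]
  [   0.6190     0.3830     1.3316]
First solve x = (I − A)⁻¹ d = adj(I−A)·d / det(I−A); in particular x_2 = (0.3400·1450 + 0.6950·825 + 0.3275·475) / 0.561375 = 1221.9375 / 0.561375 ≈ 2176.6867.
Intermediate flow from 3 to 2: z_32 = a_32 · x_2 = 0.25 × 1221.9375 / 0.561375 = 305.484375 / 0.561375 ≈ 544.17.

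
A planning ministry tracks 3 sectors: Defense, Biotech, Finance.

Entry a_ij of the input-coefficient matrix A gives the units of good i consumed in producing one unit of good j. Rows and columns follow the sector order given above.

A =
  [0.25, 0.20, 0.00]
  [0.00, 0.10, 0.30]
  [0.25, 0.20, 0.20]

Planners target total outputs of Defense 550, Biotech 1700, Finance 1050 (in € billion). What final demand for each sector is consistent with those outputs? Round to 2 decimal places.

I − A =
  [   0.75    -0.20     0.00]
  [   0.00     0.90    -0.30]
  [  -0.25    -0.20     0.80]
d = (I − A) x:
  d_1 = (+0.75)·550 + (-0.20)·1700 + (+0.00)·1050 = 72.50
  d_2 = (+0.00)·550 + (+0.90)·1700 + (-0.30)·1050 = 1215.00
  d_3 = (-0.25)·550 + (-0.20)·1700 + (+0.80)·1050 = 362.50

d_1 = 72.50, d_2 = 1215.00, d_3 = 362.50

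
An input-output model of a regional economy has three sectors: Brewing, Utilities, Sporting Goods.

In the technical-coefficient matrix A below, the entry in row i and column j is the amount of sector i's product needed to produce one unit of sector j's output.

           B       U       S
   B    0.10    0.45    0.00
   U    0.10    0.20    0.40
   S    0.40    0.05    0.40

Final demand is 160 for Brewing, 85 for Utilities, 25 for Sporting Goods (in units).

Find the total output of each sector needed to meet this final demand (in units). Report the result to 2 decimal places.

I − A =
  [   0.90    -0.45     0.00]
  [  -0.10     0.80    -0.40]
  [  -0.40    -0.05     0.60]
Cofactors of I−A, C_ij = (−1)^(i+j)·(minor ij) (rows/columns in the sector order above):
  C_11 = (0.80)(0.60) − (-0.40)(-0.05) = 0.4600
  C_12 = −[(-0.10)(0.60) − (-0.40)(-0.40)] = 0.2200
  C_13 = (-0.10)(-0.05) − (0.80)(-0.40) = 0.3250
  C_21 = −[(-0.45)(0.60) − (0.00)(-0.05)] = 0.2700
  C_22 = (0.90)(0.60) − (0.00)(-0.40) = 0.5400
  C_23 = −[(0.90)(-0.05) − (-0.45)(-0.40)] = 0.2250
  C_31 = (-0.45)(-0.40) − (0.00)(0.80) = 0.1800
  C_32 = −[(0.90)(-0.40) − (0.00)(-0.10)] = 0.3600
  C_33 = (0.90)(0.80) − (-0.45)(-0.10) = 0.6750
det(I−A) = Σ_j (I−A)_1j·C_1j = (0.90)(0.4600) + (-0.45)(0.2200) + (0.00)(0.3250) = 0.3150
adj(I−A) = Cᵀ =
  [ 0.4600   0.2700   0.1800]
  [ 0.2200   0.5400   0.3600]
  [ 0.3250   0.2250   0.6750]
(I − A)⁻¹ = adj(I−A) / det(I−A) ≈
  [   1.4603     0.8571     0.5714]
  [   0.6984     1.7143     1.1429]
  [   1.0317     0.7143     2.1429]
x = (I − A)⁻¹ d = adj(I−A)·d / det(I−A), with det(I−A) = 0.3150:
  x_B = (0.4600·160 + 0.2700·85 + 0.1800·25) / 0.3150 = 101.05 / 0.3150 ≈ 320.79
  x_U = (0.2200·160 + 0.5400·85 + 0.3600·25) / 0.3150 = 90.10 / 0.3150 ≈ 286.03
  x_S = (0.3250·160 + 0.2250·85 + 0.6750·25) / 0.3150 = 88.00 / 0.3150 ≈ 279.37

x_B = 320.79, x_U = 286.03, x_S = 279.37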